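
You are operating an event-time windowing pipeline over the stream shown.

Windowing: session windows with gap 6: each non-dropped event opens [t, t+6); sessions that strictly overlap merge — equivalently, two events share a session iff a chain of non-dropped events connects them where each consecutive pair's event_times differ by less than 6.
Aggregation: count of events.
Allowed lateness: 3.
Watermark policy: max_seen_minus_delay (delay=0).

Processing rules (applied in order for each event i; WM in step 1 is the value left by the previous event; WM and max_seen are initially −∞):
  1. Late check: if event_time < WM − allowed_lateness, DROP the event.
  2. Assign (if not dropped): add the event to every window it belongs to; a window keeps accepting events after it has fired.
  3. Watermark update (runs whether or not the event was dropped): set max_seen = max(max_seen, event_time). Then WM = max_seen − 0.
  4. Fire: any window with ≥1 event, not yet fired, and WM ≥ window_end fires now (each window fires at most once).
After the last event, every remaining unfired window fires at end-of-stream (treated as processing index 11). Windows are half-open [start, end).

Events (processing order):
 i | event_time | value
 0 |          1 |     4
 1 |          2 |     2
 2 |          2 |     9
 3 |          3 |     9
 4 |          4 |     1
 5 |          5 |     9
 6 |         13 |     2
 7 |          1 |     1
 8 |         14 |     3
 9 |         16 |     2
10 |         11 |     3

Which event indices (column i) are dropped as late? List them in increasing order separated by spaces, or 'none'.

i=0 t=1 v=4: → [1,7); WM=1
i=1 t=2 v=2: → [1,8); WM=2
i=2 t=2 v=9: → [1,8); WM=2
i=3 t=3 v=9: → [1,9); WM=3
i=4 t=4 v=1: → [1,10); WM=4
i=5 t=5 v=9: → [1,11); WM=5
i=6 t=13 v=2: → [13,19); WM=13
i=7 t=1 v=1: DROP (t<13-3); WM=13
i=8 t=14 v=3: → [13,20); WM=14
i=9 t=16 v=2: → [13,22); WM=16
i=10 t=11 v=3: DROP (t<16-3); WM=16

7 10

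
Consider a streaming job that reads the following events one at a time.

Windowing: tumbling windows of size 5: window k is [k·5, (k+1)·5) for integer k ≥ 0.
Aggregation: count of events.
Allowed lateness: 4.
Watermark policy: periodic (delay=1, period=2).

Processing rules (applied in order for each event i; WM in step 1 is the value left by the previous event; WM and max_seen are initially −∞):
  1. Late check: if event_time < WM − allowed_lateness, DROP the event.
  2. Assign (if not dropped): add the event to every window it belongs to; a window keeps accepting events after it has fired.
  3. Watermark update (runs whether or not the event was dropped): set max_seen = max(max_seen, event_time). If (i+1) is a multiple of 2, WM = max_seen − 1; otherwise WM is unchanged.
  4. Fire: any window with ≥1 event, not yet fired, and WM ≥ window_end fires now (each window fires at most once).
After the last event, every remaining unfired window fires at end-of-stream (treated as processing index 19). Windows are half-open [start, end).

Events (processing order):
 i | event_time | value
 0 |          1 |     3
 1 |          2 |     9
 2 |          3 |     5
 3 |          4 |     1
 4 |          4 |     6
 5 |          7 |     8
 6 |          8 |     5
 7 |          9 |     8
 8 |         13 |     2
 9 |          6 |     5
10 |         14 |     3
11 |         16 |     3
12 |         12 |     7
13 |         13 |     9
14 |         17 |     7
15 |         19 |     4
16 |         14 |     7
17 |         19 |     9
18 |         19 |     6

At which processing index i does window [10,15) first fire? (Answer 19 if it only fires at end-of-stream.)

11

i=0 t=1 v=3: → [0,5); WM=−∞
i=1 t=2 v=9: → [0,5); WM=1
i=2 t=3 v=5: → [0,5); WM=1
i=3 t=4 v=1: → [0,5); WM=3
i=4 t=4 v=6: → [0,5); WM=3
i=5 t=7 v=8: → [5,10); WM=6; [0,5) fires=5
i=6 t=8 v=5: → [5,10); WM=6
i=7 t=9 v=8: → [5,10); WM=8
i=8 t=13 v=2: → [10,15); WM=8
i=9 t=6 v=5: → [5,10); WM=12; [5,10) fires=4
i=10 t=14 v=3: → [10,15); WM=12
i=11 t=16 v=3: → [15,20); WM=15; [10,15) fires=2
i=12 t=12 v=7: → [10,15); WM=15
i=13 t=13 v=9: → [10,15); WM=15
i=14 t=17 v=7: → [15,20); WM=15
i=15 t=19 v=4: → [15,20); WM=18
i=16 t=14 v=7: → [10,15); WM=18
i=17 t=19 v=9: → [15,20); WM=18
i=18 t=19 v=6: → [15,20); WM=18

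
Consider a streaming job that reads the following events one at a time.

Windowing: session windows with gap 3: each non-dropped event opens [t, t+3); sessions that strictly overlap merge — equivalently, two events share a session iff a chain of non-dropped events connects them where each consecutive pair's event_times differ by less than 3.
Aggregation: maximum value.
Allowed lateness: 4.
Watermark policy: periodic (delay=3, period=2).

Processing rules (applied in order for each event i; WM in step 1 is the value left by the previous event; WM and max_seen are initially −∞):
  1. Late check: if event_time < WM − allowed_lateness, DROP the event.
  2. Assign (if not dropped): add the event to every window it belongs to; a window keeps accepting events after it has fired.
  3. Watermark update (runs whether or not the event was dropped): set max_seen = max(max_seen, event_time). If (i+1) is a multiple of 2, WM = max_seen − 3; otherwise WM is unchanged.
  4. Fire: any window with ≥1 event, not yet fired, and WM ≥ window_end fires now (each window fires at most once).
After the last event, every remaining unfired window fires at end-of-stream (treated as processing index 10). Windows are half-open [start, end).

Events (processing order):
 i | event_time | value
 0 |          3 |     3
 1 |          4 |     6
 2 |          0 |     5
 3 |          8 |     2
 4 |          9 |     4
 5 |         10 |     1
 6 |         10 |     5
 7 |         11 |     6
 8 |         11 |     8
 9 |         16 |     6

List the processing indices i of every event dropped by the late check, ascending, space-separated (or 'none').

i=0 t=3 v=3: → [3,6); WM=−∞
i=1 t=4 v=6: → [3,7); WM=1
i=2 t=0 v=5: → [0,3); WM=1
i=3 t=8 v=2: → [8,11); WM=5
i=4 t=9 v=4: → [8,12); WM=5
i=5 t=10 v=1: → [8,13); WM=7
i=6 t=10 v=5: → [8,13); WM=7
i=7 t=11 v=6: → [8,14); WM=8
i=8 t=11 v=8: → [8,14); WM=8
i=9 t=16 v=6: → [16,19); WM=13

none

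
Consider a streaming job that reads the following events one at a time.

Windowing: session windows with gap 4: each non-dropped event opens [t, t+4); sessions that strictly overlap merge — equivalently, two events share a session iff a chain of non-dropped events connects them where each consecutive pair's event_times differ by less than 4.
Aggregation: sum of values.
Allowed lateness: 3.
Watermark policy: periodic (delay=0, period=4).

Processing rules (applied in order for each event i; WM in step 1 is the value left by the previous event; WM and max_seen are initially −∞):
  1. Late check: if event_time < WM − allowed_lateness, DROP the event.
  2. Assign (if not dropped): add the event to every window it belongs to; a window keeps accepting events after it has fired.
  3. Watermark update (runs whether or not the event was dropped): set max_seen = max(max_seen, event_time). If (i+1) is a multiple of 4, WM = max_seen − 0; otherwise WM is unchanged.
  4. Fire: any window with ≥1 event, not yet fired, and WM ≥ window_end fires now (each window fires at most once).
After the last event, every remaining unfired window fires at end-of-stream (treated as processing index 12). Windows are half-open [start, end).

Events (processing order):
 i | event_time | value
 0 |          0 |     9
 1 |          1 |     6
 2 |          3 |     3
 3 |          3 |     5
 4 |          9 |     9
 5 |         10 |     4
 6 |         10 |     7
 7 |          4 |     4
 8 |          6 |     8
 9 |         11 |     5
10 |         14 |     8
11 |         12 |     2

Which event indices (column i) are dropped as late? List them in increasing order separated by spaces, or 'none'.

i=0 t=0 v=9: → [0,4); WM=−∞
i=1 t=1 v=6: → [0,5); WM=−∞
i=2 t=3 v=3: → [0,7); WM=−∞
i=3 t=3 v=5: → [0,7); WM=3
i=4 t=9 v=9: → [9,13); WM=3
i=5 t=10 v=4: → [9,14); WM=3
i=6 t=10 v=7: → [9,14); WM=3
i=7 t=4 v=4: → [0,8); WM=10
i=8 t=6 v=8: DROP (t<10-3); WM=10
i=9 t=11 v=5: → [9,15); WM=10
i=10 t=14 v=8: → [9,18); WM=10
i=11 t=12 v=2: → [9,18); WM=14

8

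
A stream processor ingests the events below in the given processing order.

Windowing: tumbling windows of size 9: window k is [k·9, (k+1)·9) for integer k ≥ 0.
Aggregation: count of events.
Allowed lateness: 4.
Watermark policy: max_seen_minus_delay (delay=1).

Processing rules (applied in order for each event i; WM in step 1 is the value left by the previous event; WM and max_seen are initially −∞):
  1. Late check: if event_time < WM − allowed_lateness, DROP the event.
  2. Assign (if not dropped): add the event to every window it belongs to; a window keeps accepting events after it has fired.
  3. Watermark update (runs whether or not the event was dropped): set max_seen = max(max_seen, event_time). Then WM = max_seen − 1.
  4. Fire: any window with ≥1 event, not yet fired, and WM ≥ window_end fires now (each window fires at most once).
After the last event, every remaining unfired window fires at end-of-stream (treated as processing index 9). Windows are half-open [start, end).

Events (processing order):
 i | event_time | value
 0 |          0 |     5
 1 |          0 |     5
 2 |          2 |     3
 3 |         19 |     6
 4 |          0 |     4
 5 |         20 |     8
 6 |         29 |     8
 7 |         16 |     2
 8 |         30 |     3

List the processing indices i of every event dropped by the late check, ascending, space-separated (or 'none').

i=0 t=0 v=5: → [0,9); WM=-1
i=1 t=0 v=5: → [0,9); WM=-1
i=2 t=2 v=3: → [0,9); WM=1
i=3 t=19 v=6: → [18,27); WM=18; [0,9) fires=3
i=4 t=0 v=4: DROP (t<18-4); WM=18
i=5 t=20 v=8: → [18,27); WM=19
i=6 t=29 v=8: → [27,36); WM=28; [18,27) fires=2
i=7 t=16 v=2: DROP (t<28-4); WM=28
i=8 t=30 v=3: → [27,36); WM=29

4 7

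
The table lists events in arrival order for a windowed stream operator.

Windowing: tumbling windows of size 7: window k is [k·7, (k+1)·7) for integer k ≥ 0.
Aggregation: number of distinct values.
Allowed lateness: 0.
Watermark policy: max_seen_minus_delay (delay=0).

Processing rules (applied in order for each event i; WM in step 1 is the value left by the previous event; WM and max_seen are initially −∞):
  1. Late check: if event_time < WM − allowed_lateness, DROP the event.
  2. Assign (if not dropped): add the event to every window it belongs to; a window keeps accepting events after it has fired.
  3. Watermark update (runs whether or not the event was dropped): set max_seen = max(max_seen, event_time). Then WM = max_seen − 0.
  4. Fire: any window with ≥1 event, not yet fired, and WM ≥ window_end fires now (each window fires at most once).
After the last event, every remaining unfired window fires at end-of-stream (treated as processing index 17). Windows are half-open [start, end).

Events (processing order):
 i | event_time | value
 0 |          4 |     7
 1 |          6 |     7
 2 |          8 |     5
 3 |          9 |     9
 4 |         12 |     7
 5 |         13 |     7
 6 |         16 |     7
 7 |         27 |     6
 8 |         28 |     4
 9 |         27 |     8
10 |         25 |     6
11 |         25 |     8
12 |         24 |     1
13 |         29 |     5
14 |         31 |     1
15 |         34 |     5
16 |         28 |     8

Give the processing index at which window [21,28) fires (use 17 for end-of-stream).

8

i=0 t=4 v=7: → [0,7); WM=4
i=1 t=6 v=7: → [0,7); WM=6
i=2 t=8 v=5: → [7,14); WM=8; [0,7) fires=1
i=3 t=9 v=9: → [7,14); WM=9
i=4 t=12 v=7: → [7,14); WM=12
i=5 t=13 v=7: → [7,14); WM=13
i=6 t=16 v=7: → [14,21); WM=16; [7,14) fires=3
i=7 t=27 v=6: → [21,28); WM=27; [14,21) fires=1
i=8 t=28 v=4: → [28,35); WM=28; [21,28) fires=1
i=9 t=27 v=8: DROP (t<28-0); WM=28
i=10 t=25 v=6: DROP (t<28-0); WM=28
i=11 t=25 v=8: DROP (t<28-0); WM=28
i=12 t=24 v=1: DROP (t<28-0); WM=28
i=13 t=29 v=5: → [28,35); WM=29
i=14 t=31 v=1: → [28,35); WM=31
i=15 t=34 v=5: → [28,35); WM=34
i=16 t=28 v=8: DROP (t<34-0); WM=34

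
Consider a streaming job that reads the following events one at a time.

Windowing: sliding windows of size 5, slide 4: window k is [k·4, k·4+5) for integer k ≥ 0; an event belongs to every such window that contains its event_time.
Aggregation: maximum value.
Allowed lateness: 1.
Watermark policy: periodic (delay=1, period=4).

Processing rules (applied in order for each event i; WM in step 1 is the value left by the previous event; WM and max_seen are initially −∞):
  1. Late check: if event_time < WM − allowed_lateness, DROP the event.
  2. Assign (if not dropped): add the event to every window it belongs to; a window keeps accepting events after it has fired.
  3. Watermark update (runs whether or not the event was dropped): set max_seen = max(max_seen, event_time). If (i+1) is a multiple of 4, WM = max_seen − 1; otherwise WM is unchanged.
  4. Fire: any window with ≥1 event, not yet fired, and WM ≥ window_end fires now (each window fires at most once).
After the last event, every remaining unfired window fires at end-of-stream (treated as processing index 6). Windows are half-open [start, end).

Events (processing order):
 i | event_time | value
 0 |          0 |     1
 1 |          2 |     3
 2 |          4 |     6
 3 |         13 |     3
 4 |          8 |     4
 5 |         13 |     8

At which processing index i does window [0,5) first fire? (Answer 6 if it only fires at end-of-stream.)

3

i=0 t=0 v=1: → [0,5); WM=−∞
i=1 t=2 v=3: → [0,5); WM=−∞
i=2 t=4 v=6: → [4,9),[0,5); WM=−∞
i=3 t=13 v=3: → [12,17); WM=12; [0,5) fires=6 [4,9) fires=6
i=4 t=8 v=4: DROP (t<12-1); WM=12
i=5 t=13 v=8: → [12,17); WM=12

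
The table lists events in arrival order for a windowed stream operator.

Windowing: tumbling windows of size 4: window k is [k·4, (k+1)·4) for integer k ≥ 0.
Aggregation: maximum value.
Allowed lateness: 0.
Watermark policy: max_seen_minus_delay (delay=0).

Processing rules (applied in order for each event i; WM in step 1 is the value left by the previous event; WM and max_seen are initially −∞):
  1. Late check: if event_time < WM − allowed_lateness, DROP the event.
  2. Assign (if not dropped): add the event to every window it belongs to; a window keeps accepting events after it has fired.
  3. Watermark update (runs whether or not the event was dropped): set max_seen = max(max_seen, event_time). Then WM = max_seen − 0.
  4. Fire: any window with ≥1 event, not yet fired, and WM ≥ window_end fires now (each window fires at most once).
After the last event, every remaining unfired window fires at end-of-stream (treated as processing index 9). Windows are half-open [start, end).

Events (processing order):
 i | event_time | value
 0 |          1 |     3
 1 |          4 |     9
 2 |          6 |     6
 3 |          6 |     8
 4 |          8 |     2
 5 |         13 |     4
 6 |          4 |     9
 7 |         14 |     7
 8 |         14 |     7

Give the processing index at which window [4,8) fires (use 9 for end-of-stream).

i=0 t=1 v=3: → [0,4); WM=1
i=1 t=4 v=9: → [4,8); WM=4; [0,4) fires=3
i=2 t=6 v=6: → [4,8); WM=6
i=3 t=6 v=8: → [4,8); WM=6
i=4 t=8 v=2: → [8,12); WM=8; [4,8) fires=9
i=5 t=13 v=4: → [12,16); WM=13; [8,12) fires=2
i=6 t=4 v=9: DROP (t<13-0); WM=13
i=7 t=14 v=7: → [12,16); WM=14
i=8 t=14 v=7: → [12,16); WM=14

4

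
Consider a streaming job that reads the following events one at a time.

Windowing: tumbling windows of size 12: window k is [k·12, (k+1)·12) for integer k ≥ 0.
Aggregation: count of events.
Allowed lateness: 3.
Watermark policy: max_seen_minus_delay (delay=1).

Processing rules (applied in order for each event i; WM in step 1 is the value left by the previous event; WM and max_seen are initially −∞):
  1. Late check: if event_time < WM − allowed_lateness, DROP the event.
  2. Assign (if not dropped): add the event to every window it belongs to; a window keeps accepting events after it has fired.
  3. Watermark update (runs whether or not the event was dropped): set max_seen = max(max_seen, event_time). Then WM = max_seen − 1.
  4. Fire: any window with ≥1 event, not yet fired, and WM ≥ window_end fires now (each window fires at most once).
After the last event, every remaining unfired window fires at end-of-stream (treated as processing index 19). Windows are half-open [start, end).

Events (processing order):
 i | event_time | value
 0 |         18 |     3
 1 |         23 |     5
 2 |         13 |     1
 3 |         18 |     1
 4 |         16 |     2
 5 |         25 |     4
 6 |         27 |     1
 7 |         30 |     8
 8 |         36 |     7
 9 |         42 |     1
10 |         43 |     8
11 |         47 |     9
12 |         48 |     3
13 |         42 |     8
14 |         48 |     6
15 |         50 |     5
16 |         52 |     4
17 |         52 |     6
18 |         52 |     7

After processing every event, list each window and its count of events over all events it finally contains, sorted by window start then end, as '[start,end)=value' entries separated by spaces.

i=0 t=18 v=3: → [12,24); WM=17
i=1 t=23 v=5: → [12,24); WM=22
i=2 t=13 v=1: DROP (t<22-3); WM=22
i=3 t=18 v=1: DROP (t<22-3); WM=22
i=4 t=16 v=2: DROP (t<22-3); WM=22
i=5 t=25 v=4: → [24,36); WM=24; [12,24) fires=2
i=6 t=27 v=1: → [24,36); WM=26
i=7 t=30 v=8: → [24,36); WM=29
i=8 t=36 v=7: → [36,48); WM=35
i=9 t=42 v=1: → [36,48); WM=41; [24,36) fires=3
i=10 t=43 v=8: → [36,48); WM=42
i=11 t=47 v=9: → [36,48); WM=46
i=12 t=48 v=3: → [48,60); WM=47
i=13 t=42 v=8: DROP (t<47-3); WM=47
i=14 t=48 v=6: → [48,60); WM=47
i=15 t=50 v=5: → [48,60); WM=49; [36,48) fires=4
i=16 t=52 v=4: → [48,60); WM=51
i=17 t=52 v=6: → [48,60); WM=51
i=18 t=52 v=7: → [48,60); WM=51

[12,24)=2 [24,36)=3 [36,48)=4 [48,60)=6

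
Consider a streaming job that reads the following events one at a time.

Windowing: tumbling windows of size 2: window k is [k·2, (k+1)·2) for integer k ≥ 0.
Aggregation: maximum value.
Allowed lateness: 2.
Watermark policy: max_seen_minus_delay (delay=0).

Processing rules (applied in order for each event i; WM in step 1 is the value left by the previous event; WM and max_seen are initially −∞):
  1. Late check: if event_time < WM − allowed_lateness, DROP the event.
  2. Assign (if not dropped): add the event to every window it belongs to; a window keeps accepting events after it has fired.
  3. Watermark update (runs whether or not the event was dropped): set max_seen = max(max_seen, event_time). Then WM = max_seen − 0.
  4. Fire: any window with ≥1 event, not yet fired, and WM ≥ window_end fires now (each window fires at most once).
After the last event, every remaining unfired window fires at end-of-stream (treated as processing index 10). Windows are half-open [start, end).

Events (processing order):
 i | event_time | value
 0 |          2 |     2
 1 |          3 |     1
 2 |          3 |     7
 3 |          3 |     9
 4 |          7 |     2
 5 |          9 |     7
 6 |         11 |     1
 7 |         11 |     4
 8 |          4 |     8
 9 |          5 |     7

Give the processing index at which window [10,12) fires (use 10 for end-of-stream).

i=0 t=2 v=2: → [2,4); WM=2
i=1 t=3 v=1: → [2,4); WM=3
i=2 t=3 v=7: → [2,4); WM=3
i=3 t=3 v=9: → [2,4); WM=3
i=4 t=7 v=2: → [6,8); WM=7; [2,4) fires=9
i=5 t=9 v=7: → [8,10); WM=9; [6,8) fires=2
i=6 t=11 v=1: → [10,12); WM=11; [8,10) fires=7
i=7 t=11 v=4: → [10,12); WM=11
i=8 t=4 v=8: DROP (t<11-2); WM=11
i=9 t=5 v=7: DROP (t<11-2); WM=11

10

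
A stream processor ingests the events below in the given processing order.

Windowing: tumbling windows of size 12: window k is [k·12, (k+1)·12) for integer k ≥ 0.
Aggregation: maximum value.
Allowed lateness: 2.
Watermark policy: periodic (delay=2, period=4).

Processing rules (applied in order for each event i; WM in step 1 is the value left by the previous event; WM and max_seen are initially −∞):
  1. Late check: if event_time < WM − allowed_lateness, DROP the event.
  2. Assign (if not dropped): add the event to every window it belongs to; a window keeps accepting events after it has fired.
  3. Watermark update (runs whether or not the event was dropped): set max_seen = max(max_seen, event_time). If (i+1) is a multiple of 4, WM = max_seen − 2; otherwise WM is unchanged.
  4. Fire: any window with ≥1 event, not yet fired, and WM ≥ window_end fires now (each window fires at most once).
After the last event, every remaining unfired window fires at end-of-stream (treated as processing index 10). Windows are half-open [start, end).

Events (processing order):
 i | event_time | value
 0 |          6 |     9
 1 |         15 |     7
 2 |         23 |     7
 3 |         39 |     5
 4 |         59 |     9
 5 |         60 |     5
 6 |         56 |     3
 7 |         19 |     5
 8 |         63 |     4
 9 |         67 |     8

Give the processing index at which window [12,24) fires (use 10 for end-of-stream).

3

i=0 t=6 v=9: → [0,12); WM=−∞
i=1 t=15 v=7: → [12,24); WM=−∞
i=2 t=23 v=7: → [12,24); WM=−∞
i=3 t=39 v=5: → [36,48); WM=37; [0,12) fires=9 [12,24) fires=7
i=4 t=59 v=9: → [48,60); WM=37
i=5 t=60 v=5: → [60,72); WM=37
i=6 t=56 v=3: → [48,60); WM=37
i=7 t=19 v=5: DROP (t<37-2); WM=58; [36,48) fires=5
i=8 t=63 v=4: → [60,72); WM=58
i=9 t=67 v=8: → [60,72); WM=58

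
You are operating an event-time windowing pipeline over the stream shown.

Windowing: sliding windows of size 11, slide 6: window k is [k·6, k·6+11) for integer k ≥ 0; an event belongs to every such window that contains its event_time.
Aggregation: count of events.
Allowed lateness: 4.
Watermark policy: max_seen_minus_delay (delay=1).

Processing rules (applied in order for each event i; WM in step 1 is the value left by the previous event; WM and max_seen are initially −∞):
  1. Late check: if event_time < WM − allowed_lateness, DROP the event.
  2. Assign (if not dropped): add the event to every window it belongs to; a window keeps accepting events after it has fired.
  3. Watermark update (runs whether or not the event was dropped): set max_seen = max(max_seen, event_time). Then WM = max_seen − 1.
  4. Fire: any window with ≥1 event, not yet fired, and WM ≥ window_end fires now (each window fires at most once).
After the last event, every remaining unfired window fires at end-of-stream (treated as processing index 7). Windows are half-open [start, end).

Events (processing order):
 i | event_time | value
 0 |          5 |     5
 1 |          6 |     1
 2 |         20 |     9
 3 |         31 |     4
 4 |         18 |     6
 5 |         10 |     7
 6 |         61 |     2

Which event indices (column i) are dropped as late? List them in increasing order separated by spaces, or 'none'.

4 5

i=0 t=5 v=5: → [0,11); WM=4
i=1 t=6 v=1: → [6,17),[0,11); WM=5
i=2 t=20 v=9: → [18,29),[12,23); WM=19; [0,11) fires=2 [6,17) fires=1
i=3 t=31 v=4: → [30,41),[24,35); WM=30; [12,23) fires=1 [18,29) fires=1
i=4 t=18 v=6: DROP (t<30-4); WM=30
i=5 t=10 v=7: DROP (t<30-4); WM=30
i=6 t=61 v=2: → [60,71),[54,65); WM=60; [24,35) fires=1 [30,41) fires=1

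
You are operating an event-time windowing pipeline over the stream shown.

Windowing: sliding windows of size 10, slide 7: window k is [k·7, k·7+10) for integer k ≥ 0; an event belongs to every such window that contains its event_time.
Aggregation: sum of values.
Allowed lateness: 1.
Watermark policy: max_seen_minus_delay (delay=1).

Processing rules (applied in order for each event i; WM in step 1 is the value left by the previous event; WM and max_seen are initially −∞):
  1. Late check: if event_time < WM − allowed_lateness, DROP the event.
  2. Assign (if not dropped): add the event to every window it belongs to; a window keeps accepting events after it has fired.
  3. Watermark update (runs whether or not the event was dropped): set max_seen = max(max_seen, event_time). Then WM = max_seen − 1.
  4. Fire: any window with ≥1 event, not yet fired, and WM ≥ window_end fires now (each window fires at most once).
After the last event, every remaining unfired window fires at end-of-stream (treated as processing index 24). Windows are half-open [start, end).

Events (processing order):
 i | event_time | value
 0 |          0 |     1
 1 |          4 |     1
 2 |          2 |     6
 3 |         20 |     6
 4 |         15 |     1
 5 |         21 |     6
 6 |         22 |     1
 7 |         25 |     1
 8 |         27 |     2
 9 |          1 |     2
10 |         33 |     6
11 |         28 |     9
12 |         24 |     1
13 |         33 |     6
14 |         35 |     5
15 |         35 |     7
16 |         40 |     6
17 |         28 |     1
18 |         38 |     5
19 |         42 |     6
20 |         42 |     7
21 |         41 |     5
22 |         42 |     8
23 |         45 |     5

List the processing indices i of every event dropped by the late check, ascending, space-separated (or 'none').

i=0 t=0 v=1: → [0,10); WM=-1
i=1 t=4 v=1: → [0,10); WM=3
i=2 t=2 v=6: → [0,10); WM=3
i=3 t=20 v=6: → [14,24); WM=19; [0,10) fires=8
i=4 t=15 v=1: DROP (t<19-1); WM=19
i=5 t=21 v=6: → [21,31),[14,24); WM=20
i=6 t=22 v=1: → [21,31),[14,24); WM=21
i=7 t=25 v=1: → [21,31); WM=24; [14,24) fires=13
i=8 t=27 v=2: → [21,31); WM=26
i=9 t=1 v=2: DROP (t<26-1); WM=26
i=10 t=33 v=6: → [28,38); WM=32; [21,31) fires=10
i=11 t=28 v=9: DROP (t<32-1); WM=32
i=12 t=24 v=1: DROP (t<32-1); WM=32
i=13 t=33 v=6: → [28,38); WM=32
i=14 t=35 v=5: → [35,45),[28,38); WM=34
i=15 t=35 v=7: → [35,45),[28,38); WM=34
i=16 t=40 v=6: → [35,45); WM=39; [28,38) fires=24
i=17 t=28 v=1: DROP (t<39-1); WM=39
i=18 t=38 v=5: → [35,45); WM=39
i=19 t=42 v=6: → [42,52),[35,45); WM=41
i=20 t=42 v=7: → [42,52),[35,45); WM=41
i=21 t=41 v=5: → [35,45); WM=41
i=22 t=42 v=8: → [42,52),[35,45); WM=41
i=23 t=45 v=5: → [42,52); WM=44

4 9 11 12 17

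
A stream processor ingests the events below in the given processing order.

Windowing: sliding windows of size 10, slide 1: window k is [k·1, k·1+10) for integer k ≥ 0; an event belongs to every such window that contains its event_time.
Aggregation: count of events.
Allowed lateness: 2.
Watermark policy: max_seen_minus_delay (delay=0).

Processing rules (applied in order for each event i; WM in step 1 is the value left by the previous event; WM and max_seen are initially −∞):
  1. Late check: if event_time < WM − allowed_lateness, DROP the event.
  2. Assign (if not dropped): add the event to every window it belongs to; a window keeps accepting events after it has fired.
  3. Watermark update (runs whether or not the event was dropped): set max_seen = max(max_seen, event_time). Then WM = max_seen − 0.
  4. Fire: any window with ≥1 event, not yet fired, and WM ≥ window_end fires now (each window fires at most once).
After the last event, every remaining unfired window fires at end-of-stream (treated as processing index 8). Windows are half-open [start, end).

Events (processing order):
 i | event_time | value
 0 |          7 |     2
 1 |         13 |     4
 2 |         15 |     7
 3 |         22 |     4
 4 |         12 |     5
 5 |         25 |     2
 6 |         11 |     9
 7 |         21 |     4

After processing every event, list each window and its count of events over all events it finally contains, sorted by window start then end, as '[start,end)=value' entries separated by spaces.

[0,10)=1 [1,11)=1 [2,12)=1 [3,13)=1 [4,14)=2 [5,15)=2 [6,16)=3 [7,17)=3 [8,18)=2 [9,19)=2 [10,20)=2 [11,21)=2 [12,22)=2 [13,23)=3 [14,24)=2 [15,25)=2 [16,26)=2 [17,27)=2 [18,28)=2 [19,29)=2 [20,30)=2 [21,31)=2 [22,32)=2 [23,33)=1 [24,34)=1 [25,35)=1

i=0 t=7 v=2: → [7,17),[6,16),[5,15),[4,14),[3,13),[2,12),[1,11),[0,10); WM=7
i=1 t=13 v=4: → [13,23),[12,22),[11,21),[10,20),[9,19),[8,18),[7,17),[6,16),[5,15),[4,14); WM=13; [0,10) fires=1 [1,11) fires=1 [2,12) fires=1 [3,13) fires=1
i=2 t=15 v=7: → [15,25),[14,24),[13,23),[12,22),[11,21),[10,20),[9,19),[8,18),[7,17),[6,16); WM=15; [4,14) fires=2 [5,15) fires=2
i=3 t=22 v=4: → [22,32),[21,31),[20,30),[19,29),[18,28),[17,27),[16,26),[15,25),[14,24),[13,23); WM=22; [6,16) fires=3 [7,17) fires=3 [8,18) fires=2 [9,19) fires=2 [10,20) fires=2 [11,21) fires=2 [12,22) fires=2
i=4 t=12 v=5: DROP (t<22-2); WM=22
i=5 t=25 v=2: → [25,35),[24,34),[23,33),[22,32),[21,31),[20,30),[19,29),[18,28),[17,27),[16,26); WM=25; [13,23) fires=3 [14,24) fires=2 [15,25) fires=2
i=6 t=11 v=9: DROP (t<25-2); WM=25
i=7 t=21 v=4: DROP (t<25-2); WM=25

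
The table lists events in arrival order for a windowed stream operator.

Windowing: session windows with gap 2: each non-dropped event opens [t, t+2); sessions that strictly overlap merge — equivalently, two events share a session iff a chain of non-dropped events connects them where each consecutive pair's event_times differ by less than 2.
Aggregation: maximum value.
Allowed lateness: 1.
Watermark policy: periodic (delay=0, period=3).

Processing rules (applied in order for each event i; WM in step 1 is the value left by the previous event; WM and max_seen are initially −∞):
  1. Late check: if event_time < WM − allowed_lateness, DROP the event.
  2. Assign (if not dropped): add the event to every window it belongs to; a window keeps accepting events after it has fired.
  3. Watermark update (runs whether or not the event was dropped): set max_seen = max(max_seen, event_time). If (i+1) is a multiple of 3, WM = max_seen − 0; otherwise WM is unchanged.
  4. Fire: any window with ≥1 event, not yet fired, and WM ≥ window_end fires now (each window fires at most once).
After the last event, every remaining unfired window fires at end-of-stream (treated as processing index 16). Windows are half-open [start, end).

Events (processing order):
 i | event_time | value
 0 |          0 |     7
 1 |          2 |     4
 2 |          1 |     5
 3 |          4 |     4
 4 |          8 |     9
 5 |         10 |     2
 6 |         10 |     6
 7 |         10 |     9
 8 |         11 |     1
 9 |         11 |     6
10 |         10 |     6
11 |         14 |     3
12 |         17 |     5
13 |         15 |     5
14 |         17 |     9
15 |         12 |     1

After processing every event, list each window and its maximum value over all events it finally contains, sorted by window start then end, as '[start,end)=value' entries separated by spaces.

i=0 t=0 v=7: → [0,2); WM=−∞
i=1 t=2 v=4: → [2,4); WM=−∞
i=2 t=1 v=5: → [0,4); WM=2
i=3 t=4 v=4: → [4,6); WM=2
i=4 t=8 v=9: → [8,10); WM=2
i=5 t=10 v=2: → [10,12); WM=10
i=6 t=10 v=6: → [10,12); WM=10
i=7 t=10 v=9: → [10,12); WM=10
i=8 t=11 v=1: → [10,13); WM=11
i=9 t=11 v=6: → [10,13); WM=11
i=10 t=10 v=6: → [10,13); WM=11
i=11 t=14 v=3: → [14,16); WM=14
i=12 t=17 v=5: → [17,19); WM=14
i=13 t=15 v=5: → [14,17); WM=14
i=14 t=17 v=9: → [17,19); WM=17
i=15 t=12 v=1: DROP (t<17-1); WM=17

[0,4)=7 [4,6)=4 [8,10)=9 [10,13)=9 [14,17)=5 [17,19)=9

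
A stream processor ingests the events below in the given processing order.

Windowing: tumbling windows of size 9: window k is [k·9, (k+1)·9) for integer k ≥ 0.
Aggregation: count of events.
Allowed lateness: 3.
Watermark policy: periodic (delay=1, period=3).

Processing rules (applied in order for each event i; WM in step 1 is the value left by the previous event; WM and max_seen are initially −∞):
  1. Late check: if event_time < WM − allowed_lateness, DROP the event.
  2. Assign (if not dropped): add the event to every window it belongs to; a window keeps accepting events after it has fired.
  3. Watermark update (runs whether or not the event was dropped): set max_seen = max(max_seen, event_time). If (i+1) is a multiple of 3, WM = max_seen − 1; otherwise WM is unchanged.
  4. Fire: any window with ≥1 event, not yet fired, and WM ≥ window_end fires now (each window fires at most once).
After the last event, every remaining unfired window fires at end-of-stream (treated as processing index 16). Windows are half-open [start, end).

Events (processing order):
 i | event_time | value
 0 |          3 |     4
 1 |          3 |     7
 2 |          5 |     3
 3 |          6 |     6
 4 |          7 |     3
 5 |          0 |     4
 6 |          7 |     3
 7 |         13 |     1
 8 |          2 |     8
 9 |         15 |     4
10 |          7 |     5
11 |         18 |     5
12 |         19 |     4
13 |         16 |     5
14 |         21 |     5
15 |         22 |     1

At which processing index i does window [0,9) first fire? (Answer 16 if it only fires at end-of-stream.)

8

i=0 t=3 v=4: → [0,9); WM=−∞
i=1 t=3 v=7: → [0,9); WM=−∞
i=2 t=5 v=3: → [0,9); WM=4
i=3 t=6 v=6: → [0,9); WM=4
i=4 t=7 v=3: → [0,9); WM=4
i=5 t=0 v=4: DROP (t<4-3); WM=6
i=6 t=7 v=3: → [0,9); WM=6
i=7 t=13 v=1: → [9,18); WM=6
i=8 t=2 v=8: DROP (t<6-3); WM=12; [0,9) fires=6
i=9 t=15 v=4: → [9,18); WM=12
i=10 t=7 v=5: DROP (t<12-3); WM=12
i=11 t=18 v=5: → [18,27); WM=17
i=12 t=19 v=4: → [18,27); WM=17
i=13 t=16 v=5: → [9,18); WM=17
i=14 t=21 v=5: → [18,27); WM=20; [9,18) fires=3
i=15 t=22 v=1: → [18,27); WM=20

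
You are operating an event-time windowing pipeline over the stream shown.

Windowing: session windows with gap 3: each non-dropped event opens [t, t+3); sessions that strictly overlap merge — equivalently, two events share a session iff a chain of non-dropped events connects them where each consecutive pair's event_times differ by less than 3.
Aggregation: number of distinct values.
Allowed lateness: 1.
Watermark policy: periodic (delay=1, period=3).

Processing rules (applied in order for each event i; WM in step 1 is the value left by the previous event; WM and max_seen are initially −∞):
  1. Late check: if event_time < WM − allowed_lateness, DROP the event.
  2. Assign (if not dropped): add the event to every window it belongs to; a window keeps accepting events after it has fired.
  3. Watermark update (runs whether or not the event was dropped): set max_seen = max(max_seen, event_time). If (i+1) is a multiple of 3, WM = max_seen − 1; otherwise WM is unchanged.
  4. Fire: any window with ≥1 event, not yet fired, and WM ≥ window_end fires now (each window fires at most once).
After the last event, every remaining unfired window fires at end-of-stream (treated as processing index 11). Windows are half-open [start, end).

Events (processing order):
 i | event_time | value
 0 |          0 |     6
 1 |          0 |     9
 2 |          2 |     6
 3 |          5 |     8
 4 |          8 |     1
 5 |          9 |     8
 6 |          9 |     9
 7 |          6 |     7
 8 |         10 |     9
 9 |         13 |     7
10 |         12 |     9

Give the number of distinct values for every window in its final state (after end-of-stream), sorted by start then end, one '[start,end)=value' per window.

i=0 t=0 v=6: → [0,3); WM=−∞
i=1 t=0 v=9: → [0,3); WM=−∞
i=2 t=2 v=6: → [0,5); WM=1
i=3 t=5 v=8: → [5,8); WM=1
i=4 t=8 v=1: → [8,11); WM=1
i=5 t=9 v=8: → [8,12); WM=8
i=6 t=9 v=9: → [8,12); WM=8
i=7 t=6 v=7: DROP (t<8-1); WM=8
i=8 t=10 v=9: → [8,13); WM=9
i=9 t=13 v=7: → [13,16); WM=9
i=10 t=12 v=9: → [8,16); WM=9

[0,5)=2 [5,8)=1 [8,16)=4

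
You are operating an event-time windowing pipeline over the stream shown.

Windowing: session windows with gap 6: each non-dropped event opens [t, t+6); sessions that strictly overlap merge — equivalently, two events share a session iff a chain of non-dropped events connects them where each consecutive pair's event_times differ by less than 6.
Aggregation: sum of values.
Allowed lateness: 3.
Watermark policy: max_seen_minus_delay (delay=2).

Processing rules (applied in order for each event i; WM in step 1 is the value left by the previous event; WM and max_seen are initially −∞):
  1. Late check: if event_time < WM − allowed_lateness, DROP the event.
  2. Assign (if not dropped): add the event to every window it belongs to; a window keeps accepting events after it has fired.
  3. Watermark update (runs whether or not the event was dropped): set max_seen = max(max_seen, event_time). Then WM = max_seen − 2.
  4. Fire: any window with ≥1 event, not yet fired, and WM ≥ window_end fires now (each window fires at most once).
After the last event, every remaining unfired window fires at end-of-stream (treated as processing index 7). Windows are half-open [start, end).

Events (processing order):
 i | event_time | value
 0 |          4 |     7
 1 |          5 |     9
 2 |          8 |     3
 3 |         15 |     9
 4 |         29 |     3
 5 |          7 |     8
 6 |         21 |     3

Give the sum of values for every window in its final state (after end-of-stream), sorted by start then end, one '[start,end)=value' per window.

i=0 t=4 v=7: → [4,10); WM=2
i=1 t=5 v=9: → [4,11); WM=3
i=2 t=8 v=3: → [4,14); WM=6
i=3 t=15 v=9: → [15,21); WM=13
i=4 t=29 v=3: → [29,35); WM=27
i=5 t=7 v=8: DROP (t<27-3); WM=27
i=6 t=21 v=3: DROP (t<27-3); WM=27

[4,14)=19 [15,21)=9 [29,35)=3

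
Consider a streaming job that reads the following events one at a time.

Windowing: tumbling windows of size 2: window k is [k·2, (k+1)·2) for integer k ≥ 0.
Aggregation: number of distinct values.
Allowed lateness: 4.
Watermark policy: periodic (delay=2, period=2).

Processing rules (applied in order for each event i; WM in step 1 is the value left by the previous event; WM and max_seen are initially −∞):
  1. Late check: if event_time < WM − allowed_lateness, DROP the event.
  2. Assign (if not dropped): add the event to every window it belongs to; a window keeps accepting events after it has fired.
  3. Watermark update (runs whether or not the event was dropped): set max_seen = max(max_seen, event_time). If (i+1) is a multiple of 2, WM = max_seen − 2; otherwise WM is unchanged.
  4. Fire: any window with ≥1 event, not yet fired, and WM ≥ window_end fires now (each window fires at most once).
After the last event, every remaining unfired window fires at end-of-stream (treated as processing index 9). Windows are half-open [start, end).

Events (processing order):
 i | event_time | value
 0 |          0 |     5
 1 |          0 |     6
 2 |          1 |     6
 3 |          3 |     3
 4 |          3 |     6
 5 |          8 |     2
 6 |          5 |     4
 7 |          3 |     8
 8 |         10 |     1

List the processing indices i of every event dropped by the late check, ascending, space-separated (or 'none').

none

i=0 t=0 v=5: → [0,2); WM=−∞
i=1 t=0 v=6: → [0,2); WM=-2
i=2 t=1 v=6: → [0,2); WM=-2
i=3 t=3 v=3: → [2,4); WM=1
i=4 t=3 v=6: → [2,4); WM=1
i=5 t=8 v=2: → [8,10); WM=6; [0,2) fires=2 [2,4) fires=2
i=6 t=5 v=4: → [4,6); WM=6; [4,6) fires=1
i=7 t=3 v=8: → [2,4); WM=6
i=8 t=10 v=1: → [10,12); WM=6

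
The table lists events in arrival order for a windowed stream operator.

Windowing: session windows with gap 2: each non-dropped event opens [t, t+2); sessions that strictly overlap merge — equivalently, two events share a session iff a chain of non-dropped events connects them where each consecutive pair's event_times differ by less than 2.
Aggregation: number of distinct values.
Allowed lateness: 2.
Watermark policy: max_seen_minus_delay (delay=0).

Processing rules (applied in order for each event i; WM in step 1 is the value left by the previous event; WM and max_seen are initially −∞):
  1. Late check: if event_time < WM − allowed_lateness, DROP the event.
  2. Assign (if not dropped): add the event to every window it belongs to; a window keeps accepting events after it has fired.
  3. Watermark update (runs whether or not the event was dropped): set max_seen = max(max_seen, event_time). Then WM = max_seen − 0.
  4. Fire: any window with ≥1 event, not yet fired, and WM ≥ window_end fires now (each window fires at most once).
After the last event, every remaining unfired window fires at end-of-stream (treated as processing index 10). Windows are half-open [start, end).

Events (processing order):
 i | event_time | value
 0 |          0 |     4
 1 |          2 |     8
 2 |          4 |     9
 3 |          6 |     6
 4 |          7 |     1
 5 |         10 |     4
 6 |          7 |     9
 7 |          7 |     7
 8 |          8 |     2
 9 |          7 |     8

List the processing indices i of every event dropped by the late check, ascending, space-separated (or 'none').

i=0 t=0 v=4: → [0,2); WM=0
i=1 t=2 v=8: → [2,4); WM=2
i=2 t=4 v=9: → [4,6); WM=4
i=3 t=6 v=6: → [6,8); WM=6
i=4 t=7 v=1: → [6,9); WM=7
i=5 t=10 v=4: → [10,12); WM=10
i=6 t=7 v=9: DROP (t<10-2); WM=10
i=7 t=7 v=7: DROP (t<10-2); WM=10
i=8 t=8 v=2: → [6,10); WM=10
i=9 t=7 v=8: DROP (t<10-2); WM=10

6 7 9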